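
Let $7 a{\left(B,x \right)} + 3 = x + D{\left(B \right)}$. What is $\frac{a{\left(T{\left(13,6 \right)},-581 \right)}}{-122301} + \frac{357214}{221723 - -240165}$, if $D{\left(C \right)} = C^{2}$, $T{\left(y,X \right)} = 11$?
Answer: $\frac{21859090003}{28244682144} \approx 0.77392$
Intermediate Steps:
$a{\left(B,x \right)} = - \frac{3}{7} + \frac{x}{7} + \frac{B^{2}}{7}$ ($a{\left(B,x \right)} = - \frac{3}{7} + \frac{x + B^{2}}{7} = - \frac{3}{7} + \left(\frac{x}{7} + \frac{B^{2}}{7}\right) = - \frac{3}{7} + \frac{x}{7} + \frac{B^{2}}{7}$)
$\frac{a{\left(T{\left(13,6 \right)},-581 \right)}}{-122301} + \frac{357214}{221723 - -240165} = \frac{- \frac{3}{7} + \frac{1}{7} \left(-581\right) + \frac{11^{2}}{7}}{-122301} + \frac{357214}{221723 - -240165} = \left(- \frac{3}{7} - 83 + \frac{1}{7} \cdot 121\right) \left(- \frac{1}{122301}\right) + \frac{357214}{221723 + 240165} = \left(- \frac{3}{7} - 83 + \frac{121}{7}\right) \left(- \frac{1}{122301}\right) + \frac{357214}{461888} = \left(- \frac{463}{7}\right) \left(- \frac{1}{122301}\right) + 357214 \cdot \frac{1}{461888} = \frac{463}{856107} + \frac{178607}{230944} = \frac{21859090003}{28244682144}$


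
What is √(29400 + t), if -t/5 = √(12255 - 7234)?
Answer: √(29400 - 5*√5021) ≈ 170.43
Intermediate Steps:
t = -5*√5021 (t = -5*√(12255 - 7234) = -5*√5021 ≈ -354.29)
√(29400 + t) = √(29400 - 5*√5021)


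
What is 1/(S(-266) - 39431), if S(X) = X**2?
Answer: 1/31325 ≈ 3.1923e-5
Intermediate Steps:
1/(S(-266) - 39431) = 1/((-266)**2 - 39431) = 1/(70756 - 39431) = 1/31325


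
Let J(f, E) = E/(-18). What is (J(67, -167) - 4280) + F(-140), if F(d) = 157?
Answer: -74047/18 ≈ -4113.7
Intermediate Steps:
J(f, E) = -E/18 (J(f, E) = E*(-1/18) = -E/18)
(J(67, -167) - 4280) + F(-140) = (-1/18*(-167) - 4280) + 157 = (167/18 - 4280) + 157 = -76873/18 + 157 = -74047/18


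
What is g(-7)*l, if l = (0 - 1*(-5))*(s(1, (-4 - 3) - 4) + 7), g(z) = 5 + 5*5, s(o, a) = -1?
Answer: 900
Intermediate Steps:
g(z) = 30 (g(z) = 5 + 25 = 30)
l = 30 (l = (0 - 1*(-5))*(-1 + 7) = (0 + 5)*6 = 5*6 = 30)
g(-7)*l = 30*30 = 900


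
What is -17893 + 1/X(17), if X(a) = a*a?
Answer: -5171076/289 ≈ -17893.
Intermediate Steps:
X(a) = a²
-17893 + 1/X(17) = -17893 + 1/(17²) = -17893 + 1/289 = -5171076/289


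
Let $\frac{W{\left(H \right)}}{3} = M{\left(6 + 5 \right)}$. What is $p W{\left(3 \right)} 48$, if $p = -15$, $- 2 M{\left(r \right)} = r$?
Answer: $11880$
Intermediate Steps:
$M{\left(r \right)} = - \frac{r}{2}$
$W{\left(H \right)} = - \frac{33}{2}$ ($W{\left(H \right)} = 3 \left(- \frac{6 + 5}{2}\right) = 3 \left(\left(- \frac{1}{2}\right) 11\right) = 3 \left(- \frac{11}{2}\right) = - \frac{33}{2}$)
$p W{\left(3 \right)} 48 = \left(-15\right) \left(- \frac{33}{2}\right) 48 = \frac{495}{2} \cdot 48 = 11880$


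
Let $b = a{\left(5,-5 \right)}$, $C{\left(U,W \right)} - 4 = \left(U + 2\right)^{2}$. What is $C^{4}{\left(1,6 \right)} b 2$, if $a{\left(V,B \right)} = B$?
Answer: $-285610$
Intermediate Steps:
$C{\left(U,W \right)} = 4 + \left(2 + U\right)^{2}$ ($C{\left(U,W \right)} = 4 + \left(U + 2\right)^{2} = 4 + \left(2 + U\right)^{2}$)
$b = -5$
$C^{4}{\left(1,6 \right)} b 2 = \left(4 + \left(2 + 1\right)^{2}\right)^{4} \left(-5\right) 2 = \left(4 + 3^{2}\right)^{4} \left(-5\right) 2 = \left(4 + 9\right)^{4} \left(-5\right) 2 = 13^{4} \left(-5\right) 2 = 28561 \left(-5\right) 2 = \left(-142805\right) 2 = -285610$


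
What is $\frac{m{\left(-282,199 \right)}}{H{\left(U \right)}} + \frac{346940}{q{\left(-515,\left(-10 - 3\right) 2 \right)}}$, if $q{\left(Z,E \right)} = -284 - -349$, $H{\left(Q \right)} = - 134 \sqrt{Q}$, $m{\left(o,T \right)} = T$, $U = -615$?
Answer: $\frac{69388}{13} + \frac{199 i \sqrt{615}}{82410} \approx 5337.5 + 0.059884 i$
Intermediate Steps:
$q{\left(Z,E \right)} = 65$ ($q{\left(Z,E \right)} = -284 + 349 = 65$)
$\frac{m{\left(-282,199 \right)}}{H{\left(U \right)}} + \frac{346940}{q{\left(-515,\left(-10 - 3\right) 2 \right)}} = \frac{199}{\left(-134\right) \sqrt{-615}} + \frac{346940}{65} = \frac{199}{\left(-134\right) i \sqrt{615}} + 346940 \cdot \frac{1}{65} = \frac{199}{\left(-134\right) i \sqrt{615}} + \frac{69388}{13} = 199 \frac{i \sqrt{615}}{82410} + \frac{69388}{13} = \frac{199 i \sqrt{615}}{82410} + \frac{69388}{13} = \frac{69388}{13} + \frac{199 i \sqrt{615}}{82410}$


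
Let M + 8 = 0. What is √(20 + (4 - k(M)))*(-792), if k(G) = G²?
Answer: -1584*I*√10 ≈ -5009.0*I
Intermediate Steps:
M = -8 (M = -8 + 0 = -8)
√(20 + (4 - k(M)))*(-792) = √(20 + (4 - 1*(-8)²))*(-792) = √(20 + (4 - 1*64))*(-792) = √(20 + (4 - 64))*(-792) = √(20 - 60)*(-792) = √(-40)*(-792) = (2*I*√10)*(-792) = -1584*I*√10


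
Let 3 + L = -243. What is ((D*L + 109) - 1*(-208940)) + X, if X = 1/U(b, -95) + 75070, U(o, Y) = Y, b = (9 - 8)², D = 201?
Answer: 22293934/95 ≈ 2.3467e+5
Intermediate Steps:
L = -246 (L = -3 - 243 = -246)
b = 1 (b = 1² = 1)
X = 7131649/95 (X = 1/(-95) + 75070 = -1/95 + 75070 = 7131649/95 ≈ 75070.)
((D*L + 109) - 1*(-208940)) + X = ((201*(-246) + 109) - 1*(-208940)) + 7131649/95 = ((-49446 + 109) + 208940) + 7131649/95 = (-49337 + 208940) + 7131649/95 = 159603 + 7131649/95 = 22293934/95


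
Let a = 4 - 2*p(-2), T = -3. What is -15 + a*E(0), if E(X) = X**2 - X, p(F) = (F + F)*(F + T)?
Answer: -15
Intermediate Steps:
p(F) = 2*F*(-3 + F) (p(F) = (F + F)*(F - 3) = (2*F)*(-3 + F) = 2*F*(-3 + F))
a = -36 (a = 4 - 4*(-2)*(-3 - 2) = 4 - 4*(-2)*(-5) = 4 - 2*20 = 4 - 40 = -36)
-15 + a*E(0) = -15 - 0*(-1 + 0) = -15 - 0*(-1) = -15 - 36*0 = -15 + 0 = -15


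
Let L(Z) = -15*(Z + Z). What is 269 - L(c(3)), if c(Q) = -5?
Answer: 119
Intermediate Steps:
L(Z) = -30*Z
269 - L(c(3)) = 269 - (-30)*(-5) = 269 - 1*150 = 269 - 150 = 119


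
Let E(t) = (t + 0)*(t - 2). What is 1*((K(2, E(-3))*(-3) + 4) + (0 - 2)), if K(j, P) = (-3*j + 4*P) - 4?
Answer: -148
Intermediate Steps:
E(t) = t*(-2 + t)
K(j, P) = -4 - 3*j + 4*P
1*((K(2, E(-3))*(-3) + 4) + (0 - 2)) = 1*(((-4 - 3*2 + 4*(-3*(-2 - 3)))*(-3) + 4) + (0 - 2)) = 1*(((-4 - 6 + 4*(-3*(-5)))*(-3) + 4) - 2) = 1*(((-4 - 6 + 4*15)*(-3) + 4) - 2) = 1*(((-4 - 6 + 60)*(-3) + 4) - 2) = 1*((50*(-3) + 4) - 2) = 1*((-150 + 4) - 2) = 1*(-146 - 2) = 1*(-148) = -148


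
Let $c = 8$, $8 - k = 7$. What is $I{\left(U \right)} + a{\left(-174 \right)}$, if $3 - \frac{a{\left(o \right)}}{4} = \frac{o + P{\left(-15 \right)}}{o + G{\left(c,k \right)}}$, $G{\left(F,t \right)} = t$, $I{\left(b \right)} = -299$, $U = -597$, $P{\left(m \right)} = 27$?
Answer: $- \frac{50239}{173} \approx -290.4$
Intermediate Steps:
$k = 1$ ($k = 8 - 7 = 1$)
$a{\left(o \right)} = 12 - \frac{4 \left(27 + o\right)}{1 + o}$ ($a{\left(o \right)} = 12 - 4 \frac{o + 27}{o + 1} = 12 - 4 \frac{27 + o}{1 + o} = 12 - \frac{4 \left(27 + o\right)}{1 + o}$)
$I{\left(U \right)} + a{\left(-174 \right)} = -299 + \frac{8 \left(-12 - 174\right)}{1 - 174} = -299 + 8 \frac{1}{-173} \left(-186\right) = -299 + 8 \left(- \frac{1}{173}\right) \left(-186\right) = -299 + \frac{1488}{173} = - \frac{50239}{173}$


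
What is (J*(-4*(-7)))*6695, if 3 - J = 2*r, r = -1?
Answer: 937300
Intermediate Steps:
J = 5 (J = 3 - 2*(-1) = 3 - 1*(-2) = 3 + 2 = 5)
(J*(-4*(-7)))*6695 = (5*(-4*(-7)))*6695 = (5*28)*6695 = 140*6695 = 937300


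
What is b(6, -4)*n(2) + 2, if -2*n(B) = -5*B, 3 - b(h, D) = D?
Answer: 37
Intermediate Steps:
b(h, D) = 3 - D
n(B) = 5*B/2 (n(B) = -(-5)*B/2 = 5*B/2)
b(6, -4)*n(2) + 2 = (3 - 1*(-4))*((5/2)*2) + 2 = (3 + 4)*5 + 2 = 7*5 + 2 = 35 + 2 = 37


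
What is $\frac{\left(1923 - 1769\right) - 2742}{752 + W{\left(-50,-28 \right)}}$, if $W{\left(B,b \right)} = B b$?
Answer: $- \frac{647}{538} \approx -1.2026$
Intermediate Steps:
$\frac{\left(1923 - 1769\right) - 2742}{752 + W{\left(-50,-28 \right)}} = \frac{\left(1923 - 1769\right) - 2742}{752 - -1400} = \frac{\left(1923 - 1769\right) - 2742}{752 + 1400} = \frac{154 - 2742}{2152} = \left(-2588\right) \frac{1}{2152} = - \frac{647}{538}$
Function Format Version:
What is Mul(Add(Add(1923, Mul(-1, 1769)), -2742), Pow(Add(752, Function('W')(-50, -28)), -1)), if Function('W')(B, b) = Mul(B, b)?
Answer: Rational(-647, 538) ≈ -1.2026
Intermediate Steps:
Mul(Add(Add(1923, Mul(-1, 1769)), -2742), Pow(Add(752, Function('W')(-50, -28)), -1)) = Mul(Add(Add(1923, Mul(-1, 1769)), -2742), Pow(Add(752, Mul(-50, -28)), -1)) = Mul(Add(Add(1923, -1769), -2742), Pow(Add(752, 1400), -1)) = Mul(Add(154, -2742), Pow(2152, -1)) = Mul(-2588, Rational(1, 2152)) = Rational(-647, 538)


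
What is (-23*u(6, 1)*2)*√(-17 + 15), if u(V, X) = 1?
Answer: -46*I*√2 ≈ -65.054*I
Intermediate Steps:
(-23*u(6, 1)*2)*√(-17 + 15) = (-23*2)*√(-17 + 15) = (-23*2)*√(-2) = -46*I*√2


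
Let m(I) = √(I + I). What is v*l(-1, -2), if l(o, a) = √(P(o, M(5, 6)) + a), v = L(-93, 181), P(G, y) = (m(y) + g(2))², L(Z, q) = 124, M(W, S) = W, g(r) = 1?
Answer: 124*√(9 + 2*√10) ≈ 485.42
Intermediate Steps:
m(I) = √2*√I (m(I) = √(2*I) = √2*√I)
P(G, y) = (1 + √2*√y)² (P(G, y) = (√2*√y + 1)² = (1 + √2*√y)²)
v = 124
l(o, a) = √(a + (1 + √10)²) (l(o, a) = √((1 + √2*√5)² + a) = √((1 + √10)² + a) = √(a + (1 + √10)²))
v*l(-1, -2) = 124*√(-2 + (1 + √10)²)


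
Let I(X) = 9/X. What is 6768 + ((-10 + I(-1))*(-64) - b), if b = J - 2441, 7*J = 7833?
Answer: 9306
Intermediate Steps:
J = 1119 (J = (⅐)*7833 = 1119)
b = -1322 (b = 1119 - 2441 = -1322)
6768 + ((-10 + I(-1))*(-64) - b) = 6768 + ((-10 + 9/(-1))*(-64) - 1*(-1322)) = 6768 + ((-10 + 9*(-1))*(-64) + 1322) = 6768 + ((-10 - 9)*(-64) + 1322) = 6768 + (-19*(-64) + 1322) = 6768 + (1216 + 1322) = 6768 + 2538 = 9306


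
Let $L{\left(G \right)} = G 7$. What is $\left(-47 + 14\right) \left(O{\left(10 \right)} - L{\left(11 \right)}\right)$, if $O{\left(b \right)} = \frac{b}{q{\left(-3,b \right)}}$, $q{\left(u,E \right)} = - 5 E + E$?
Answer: $\frac{10197}{4} \approx 2549.3$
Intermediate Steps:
$q{\left(u,E \right)} = - 4 E$
$O{\left(b \right)} = - \frac{1}{4}$ ($O{\left(b \right)} = \frac{b}{\left(-4\right) b} = b \left(- \frac{1}{4 b}\right) = - \frac{1}{4}$)
$L{\left(G \right)} = 7 G$
$\left(-47 + 14\right) \left(O{\left(10 \right)} - L{\left(11 \right)}\right) = \left(-47 + 14\right) \left(- \frac{1}{4} - 7 \cdot 11\right) = - 33 \left(- \frac{1}{4} - 77\right) = \left(-33\right) \left(- \frac{309}{4}\right) = \frac{10197}{4}$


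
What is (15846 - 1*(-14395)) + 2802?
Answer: 33043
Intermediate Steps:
(15846 - 1*(-14395)) + 2802 = (15846 + 14395) + 2802 = 30241 + 2802 = 33043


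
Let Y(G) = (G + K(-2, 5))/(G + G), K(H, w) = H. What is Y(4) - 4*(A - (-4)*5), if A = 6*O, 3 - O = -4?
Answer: -991/4 ≈ -247.75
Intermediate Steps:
O = 7 (O = 3 - 1*(-4) = 3 + 4 = 7)
A = 42 (A = 6*7 = 42)
Y(G) = (-2 + G)/(2*G) (Y(G) = (G - 2)/(G + G) = (-2 + G)/((2*G)) = (-2 + G)*(1/(2*G)) = (-2 + G)/(2*G))
Y(4) - 4*(A - (-4)*5) = (½)*(-2 + 4)/4 - 4*(42 - (-4)*5) = (½)*(¼)*2 - 4*(42 - 1*(-20)) = ¼ - 4*(42 + 20) = ¼ - 4*62 = ¼ - 248 = -991/4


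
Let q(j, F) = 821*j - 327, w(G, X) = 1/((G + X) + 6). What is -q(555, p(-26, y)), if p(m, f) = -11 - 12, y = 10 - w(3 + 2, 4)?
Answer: -455328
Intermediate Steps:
w(G, X) = 1/(6 + G + X)
y = 149/15 (y = 10 - 1/(6 + (3 + 2) + 4) = 10 - 1/(6 + 5 + 4) = 10 - 1/15 = 149/15 ≈ 9.9333)
p(m, f) = -23
q(j, F) = -327 + 821*j
-q(555, p(-26, y)) = -(-327 + 821*555) = -(-327 + 455655) = -1*455328 = -455328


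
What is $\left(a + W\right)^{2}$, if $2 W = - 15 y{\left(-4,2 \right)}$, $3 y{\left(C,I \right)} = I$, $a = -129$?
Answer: $17956$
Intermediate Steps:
$y{\left(C,I \right)} = \frac{I}{3}$
$W = -5$ ($W = \frac{\left(-15\right) \frac{1}{3} \cdot 2}{2} = \frac{\left(-15\right) \frac{2}{3}}{2} = \frac{1}{2} \left(-10\right) = -5$)
$\left(a + W\right)^{2} = \left(-129 - 5\right)^{2} = \left(-134\right)^{2} = 17956$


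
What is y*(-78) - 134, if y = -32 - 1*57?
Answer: 6808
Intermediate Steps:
y = -89 (y = -32 - 57 = -89)
y*(-78) - 134 = -89*(-78) - 134 = 6942 - 134 = 6808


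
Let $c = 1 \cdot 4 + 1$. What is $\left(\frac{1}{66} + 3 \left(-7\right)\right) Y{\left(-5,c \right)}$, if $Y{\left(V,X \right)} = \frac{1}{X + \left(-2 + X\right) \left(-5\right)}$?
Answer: $\frac{277}{132} \approx 2.0985$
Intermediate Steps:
$c = 5$ ($c = 4 + 1 = 5$)
$Y{\left(V,X \right)} = \frac{1}{10 - 4 X}$ ($Y{\left(V,X \right)} = \frac{1}{X - \left(-10 + 5 X\right)} = \frac{1}{10 - 4 X}$)
$\left(\frac{1}{66} + 3 \left(-7\right)\right) Y{\left(-5,c \right)} = \left(\frac{1}{66} + 3 \left(-7\right)\right) \left(- \frac{1}{-10 + 4 \cdot 5}\right) = \left(\frac{1}{66} - 21\right) \left(- \frac{1}{-10 + 20}\right) = - \frac{1385 \left(- \frac{1}{10}\right)}{66} = - \frac{1385 \left(\left(-1\right) \frac{1}{10}\right)}{66} = \left(- \frac{1385}{66}\right) \left(- \frac{1}{10}\right) = \frac{277}{132}$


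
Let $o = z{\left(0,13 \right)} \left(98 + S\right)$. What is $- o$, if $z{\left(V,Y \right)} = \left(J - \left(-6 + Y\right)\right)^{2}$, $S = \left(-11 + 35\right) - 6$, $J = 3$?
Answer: $-1856$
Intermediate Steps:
$S = 18$ ($S = 24 - 6 = 18$)
$z{\left(V,Y \right)} = \left(9 - Y\right)^{2}$ ($z{\left(V,Y \right)} = \left(3 - \left(-6 + Y\right)\right)^{2} = \left(9 - Y\right)^{2}$)
$o = 1856$ ($o = \left(9 - 13\right)^{2} \left(98 + 18\right) = \left(9 - 13\right)^{2} \cdot 116 = \left(-4\right)^{2} \cdot 116 = 16 \cdot 116 = 1856$)
$- o = \left(-1\right) 1856 = -1856$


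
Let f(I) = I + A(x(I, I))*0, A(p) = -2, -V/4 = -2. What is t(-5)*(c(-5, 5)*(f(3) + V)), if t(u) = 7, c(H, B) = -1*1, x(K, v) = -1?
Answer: -77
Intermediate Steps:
V = 8 (V = -4*(-2) = 8)
c(H, B) = -1
f(I) = I (f(I) = I - 2*0 = I + 0 = I)
t(-5)*(c(-5, 5)*(f(3) + V)) = 7*(-(3 + 8)) = 7*(-1*11) = 7*(-11) = -77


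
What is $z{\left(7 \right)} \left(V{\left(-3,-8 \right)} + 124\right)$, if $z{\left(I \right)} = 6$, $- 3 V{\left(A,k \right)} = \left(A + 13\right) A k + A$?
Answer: $270$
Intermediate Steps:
$V{\left(A,k \right)} = - \frac{A}{3} - \frac{A k \left(13 + A\right)}{3}$ ($V{\left(A,k \right)} = - \frac{\left(A + 13\right) A k + A}{3} = - \frac{\left(13 + A\right) A k + A}{3} = - \frac{A \left(13 + A\right) k + A}{3} = - \frac{A k \left(13 + A\right) + A}{3} = - \frac{A + A k \left(13 + A\right)}{3} = - \frac{A}{3} - \frac{A k \left(13 + A\right)}{3}$)
$z{\left(7 \right)} \left(V{\left(-3,-8 \right)} + 124\right) = 6 \left(\left(- \frac{1}{3}\right) \left(-3\right) \left(1 + 13 \left(-8\right) - -24\right) + 124\right) = 6 \left(\left(- \frac{1}{3}\right) \left(-3\right) \left(1 - 104 + 24\right) + 124\right) = 6 \left(\left(- \frac{1}{3}\right) \left(-3\right) \left(-79\right) + 124\right) = 6 \left(-79 + 124\right) = 6 \cdot 45 = 270$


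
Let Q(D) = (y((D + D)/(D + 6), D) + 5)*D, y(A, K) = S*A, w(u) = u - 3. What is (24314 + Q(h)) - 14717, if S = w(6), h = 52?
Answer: 293965/29 ≈ 10137.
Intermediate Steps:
w(u) = -3 + u
S = 3 (S = -3 + 6 = 3)
y(A, K) = 3*A
Q(D) = D*(5 + 6*D/(6 + D)) (Q(D) = (3*((D + D)/(D + 6)) + 5)*D = (3*((2*D)/(6 + D)) + 5)*D = (3*(2*D/(6 + D)) + 5)*D = (6*D/(6 + D) + 5)*D = (5 + 6*D/(6 + D))*D = D*(5 + 6*D/(6 + D)))
(24314 + Q(h)) - 14717 = (24314 + 52*(30 + 11*52)/(6 + 52)) - 14717 = (24314 + 52*(30 + 572)/58) - 14717 = (24314 + 52*(1/58)*602) - 14717 = (24314 + 15652/29) - 14717 = 720758/29 - 14717 = 293965/29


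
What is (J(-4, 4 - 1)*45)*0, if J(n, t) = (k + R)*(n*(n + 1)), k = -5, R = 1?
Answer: 0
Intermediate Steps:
J(n, t) = -4*n*(1 + n) (J(n, t) = (-5 + 1)*(n*(n + 1)) = -4*n*(1 + n))
(J(-4, 4 - 1)*45)*0 = (-4*(-4)*(1 - 4)*45)*0 = (-4*(-4)*(-3)*45)*0 = -48*45*0 = -2160*0 = 0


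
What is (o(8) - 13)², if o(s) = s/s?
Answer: 144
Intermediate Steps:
o(s) = 1
(o(8) - 13)² = (1 - 13)² = (-12)² = 144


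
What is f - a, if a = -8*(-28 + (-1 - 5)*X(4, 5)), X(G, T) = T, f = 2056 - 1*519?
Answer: 1073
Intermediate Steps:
f = 1537 (f = 2056 - 519 = 1537)
a = 464 (a = -8*(-28 + (-1 - 5)*5) = -8*(-28 - 6*5) = -8*(-28 - 30) = -8*(-58) = 464)
f - a = 1537 - 1*464 = 1537 - 464 = 1073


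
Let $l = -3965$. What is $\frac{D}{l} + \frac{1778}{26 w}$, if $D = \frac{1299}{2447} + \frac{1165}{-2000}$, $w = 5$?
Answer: $\frac{53079395751}{3880942000} \approx 13.677$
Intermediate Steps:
$D = - \frac{50551}{978800}$ ($D = 1299 \cdot \frac{1}{2447} + 1165 \left(- \frac{1}{2000}\right) = \frac{1299}{2447} - \frac{233}{400} = - \frac{50551}{978800} \approx -0.051646$)
$\frac{D}{l} + \frac{1778}{26 w} = - \frac{50551}{978800 \left(-3965\right)} + \frac{1778}{26 \cdot 5} = \left(- \frac{50551}{978800}\right) \left(- \frac{1}{3965}\right) + \frac{1778}{130} = \frac{50551}{3880942000} + 1778 \cdot \frac{1}{130} = \frac{50551}{3880942000} + \frac{889}{65} = \frac{53079395751}{3880942000}$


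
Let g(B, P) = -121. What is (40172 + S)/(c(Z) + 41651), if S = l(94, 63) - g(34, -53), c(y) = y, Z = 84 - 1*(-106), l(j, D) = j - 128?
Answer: 40259/41841 ≈ 0.96219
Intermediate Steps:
l(j, D) = -128 + j
Z = 190 (Z = 84 + 106 = 190)
S = 87 (S = (-128 + 94) - 1*(-121) = -34 + 121 = 87)
(40172 + S)/(c(Z) + 41651) = (40172 + 87)/(190 + 41651) = 40259/41841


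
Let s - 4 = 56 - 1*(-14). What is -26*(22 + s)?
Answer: -2496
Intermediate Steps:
s = 74 (s = 4 + (56 - 1*(-14)) = 4 + (56 + 14) = 4 + 70 = 74)
-26*(22 + s) = -26*(22 + 74) = -26*96 = -2496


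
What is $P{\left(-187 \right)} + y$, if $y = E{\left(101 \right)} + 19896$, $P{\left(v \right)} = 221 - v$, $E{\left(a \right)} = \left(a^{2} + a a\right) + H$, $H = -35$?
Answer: $40671$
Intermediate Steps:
$E{\left(a \right)} = -35 + 2 a^{2}$ ($E{\left(a \right)} = \left(a^{2} + a a\right) - 35 = \left(a^{2} + a^{2}\right) - 35 = 2 a^{2} - 35 = -35 + 2 a^{2}$)
$y = 40263$ ($y = \left(-35 + 2 \cdot 101^{2}\right) + 19896 = \left(-35 + 2 \cdot 10201\right) + 19896 = \left(-35 + 20402\right) + 19896 = 20367 + 19896 = 40263$)
$P{\left(-187 \right)} + y = \left(221 - -187\right) + 40263 = \left(221 + 187\right) + 40263 = 408 + 40263 = 40671$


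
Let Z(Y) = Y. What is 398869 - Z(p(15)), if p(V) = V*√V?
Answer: 398869 - 15*√15 ≈ 3.9881e+5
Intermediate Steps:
p(V) = V^(3/2)
398869 - Z(p(15)) = 398869 - 15^(3/2) = 398869 - 15*√15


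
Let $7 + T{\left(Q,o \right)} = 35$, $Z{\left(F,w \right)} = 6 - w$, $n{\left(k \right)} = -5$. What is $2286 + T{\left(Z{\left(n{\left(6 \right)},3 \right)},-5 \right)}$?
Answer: $2314$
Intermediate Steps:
$T{\left(Q,o \right)} = 28$ ($T{\left(Q,o \right)} = -7 + 35 = 28$)
$2286 + T{\left(Z{\left(n{\left(6 \right)},3 \right)},-5 \right)} = 2286 + 28 = 2314$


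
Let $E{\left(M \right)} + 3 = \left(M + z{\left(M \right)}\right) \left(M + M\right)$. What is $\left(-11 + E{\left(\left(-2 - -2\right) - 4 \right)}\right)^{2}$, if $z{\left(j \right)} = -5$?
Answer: $3364$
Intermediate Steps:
$E{\left(M \right)} = -3 + 2 M \left(-5 + M\right)$ ($E{\left(M \right)} = -3 + \left(M - 5\right) \left(M + M\right) = -3 + \left(-5 + M\right) 2 M = -3 + 2 M \left(-5 + M\right)$)
$\left(-11 + E{\left(\left(-2 - -2\right) - 4 \right)}\right)^{2} = \left(-11 - \left(3 - 2 \left(\left(-2 - -2\right) - 4\right)^{2} + 10 \left(\left(-2 - -2\right) - 4\right)\right)\right)^{2} = \left(-11 - \left(3 - 2 \left(\left(-2 + 2\right) - 4\right)^{2} + 10 \left(\left(-2 + 2\right) - 4\right)\right)\right)^{2} = \left(-11 - \left(3 - 2 \left(0 - 4\right)^{2} + 10 \left(0 - 4\right)\right)\right)^{2} = \left(-11 - \left(-37 - 32\right)\right)^{2} = \left(-11 + \left(-3 + 40 + 2 \cdot 16\right)\right)^{2} = \left(-11 + \left(-3 + 40 + 32\right)\right)^{2} = \left(-11 + 69\right)^{2} = 58^{2} = 3364$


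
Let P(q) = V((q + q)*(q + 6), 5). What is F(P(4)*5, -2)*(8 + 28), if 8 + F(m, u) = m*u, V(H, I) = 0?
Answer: -288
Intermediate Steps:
P(q) = 0
F(m, u) = -8 + m*u
F(P(4)*5, -2)*(8 + 28) = (-8 + (0*5)*(-2))*(8 + 28) = (-8 + 0*(-2))*36 = (-8 + 0)*36 = -8*36 = -288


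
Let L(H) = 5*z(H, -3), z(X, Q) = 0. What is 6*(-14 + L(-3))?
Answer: -84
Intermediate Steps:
L(H) = 0 (L(H) = 5*0 = 0)
6*(-14 + L(-3)) = 6*(-14 + 0) = 6*(-14) = -84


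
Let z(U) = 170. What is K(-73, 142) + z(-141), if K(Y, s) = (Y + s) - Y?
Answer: 312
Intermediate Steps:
K(Y, s) = s
K(-73, 142) + z(-141) = 142 + 170 = 312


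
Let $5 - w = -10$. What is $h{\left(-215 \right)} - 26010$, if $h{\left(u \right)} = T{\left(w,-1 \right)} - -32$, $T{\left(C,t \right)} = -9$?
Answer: $-25987$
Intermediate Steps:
$w = 15$ ($w = 5 - -10 = 5 + 10 = 15$)
$h{\left(u \right)} = 23$ ($h{\left(u \right)} = -9 - -32 = -9 + 32 = 23$)
$h{\left(-215 \right)} - 26010 = 23 - 26010 = -25987$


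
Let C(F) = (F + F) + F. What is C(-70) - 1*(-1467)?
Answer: 1257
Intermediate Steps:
C(F) = 3*F (C(F) = 2*F + F = 3*F)
C(-70) - 1*(-1467) = 3*(-70) - 1*(-1467) = -210 + 1467 = 1257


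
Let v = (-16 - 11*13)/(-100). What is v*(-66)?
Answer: -5247/50 ≈ -104.94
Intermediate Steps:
v = 159/100 (v = (-16 - 143)*(-1/100) = -159*(-1/100) = 159/100 ≈ 1.5900)
v*(-66) = (159/100)*(-66) = -5247/50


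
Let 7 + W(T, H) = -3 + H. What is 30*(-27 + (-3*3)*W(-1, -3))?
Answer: 2700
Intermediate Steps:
W(T, H) = -10 + H (W(T, H) = -7 + (-3 + H) = -10 + H)
30*(-27 + (-3*3)*W(-1, -3)) = 30*(-27 + (-3*3)*(-10 - 3)) = 30*(-27 - 9*(-13)) = 30*(-27 + 117) = 30*90 = 2700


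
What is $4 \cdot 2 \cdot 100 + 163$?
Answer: $963$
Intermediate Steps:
$4 \cdot 2 \cdot 100 + 163 = 8 \cdot 100 + 163 = 800 + 163 = 963$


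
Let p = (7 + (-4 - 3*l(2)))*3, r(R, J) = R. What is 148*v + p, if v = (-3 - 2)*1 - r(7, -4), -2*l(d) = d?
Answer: -1758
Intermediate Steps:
l(d) = -d/2
v = -12 (v = (-3 - 2)*1 - 1*7 = -5*1 - 7 = -5 - 7 = -12)
p = 18 (p = (7 + (-4 - (-3)*2/2))*3 = (7 + (-4 - 3*(-1)))*3 = (7 + (-4 + 3))*3 = (7 - 1)*3 = 6*3 = 18)
148*v + p = 148*(-12) + 18 = -1776 + 18 = -1758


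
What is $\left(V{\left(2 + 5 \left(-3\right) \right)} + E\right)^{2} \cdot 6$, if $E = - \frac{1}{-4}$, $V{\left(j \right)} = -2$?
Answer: $\frac{147}{8} \approx 18.375$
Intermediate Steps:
$E = \frac{1}{4}$ ($E = \left(-1\right) \left(- \frac{1}{4}\right) = \frac{1}{4} \approx 0.25$)
$\left(V{\left(2 + 5 \left(-3\right) \right)} + E\right)^{2} \cdot 6 = \left(-2 + \frac{1}{4}\right)^{2} \cdot 6 = \left(- \frac{7}{4}\right)^{2} \cdot 6 = \frac{49}{16} \cdot 6 = \frac{147}{8}$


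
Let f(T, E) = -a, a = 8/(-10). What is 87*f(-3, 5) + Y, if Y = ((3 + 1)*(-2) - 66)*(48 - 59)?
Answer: 4418/5 ≈ 883.60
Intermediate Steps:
a = -⅘ (a = 8*(-⅒) = -⅘ ≈ -0.80000)
f(T, E) = ⅘ (f(T, E) = -1*(-⅘) = ⅘)
Y = 814 (Y = (4*(-2) - 66)*(-11) = (-8 - 66)*(-11) = -74*(-11) = 814)
87*f(-3, 5) + Y = 87*(⅘) + 814 = 348/5 + 814 = 4418/5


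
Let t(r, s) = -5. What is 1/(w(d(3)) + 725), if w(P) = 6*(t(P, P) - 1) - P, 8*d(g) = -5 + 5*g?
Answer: 4/2751 ≈ 0.0014540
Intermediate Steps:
d(g) = -5/8 + 5*g/8 (d(g) = (-5 + 5*g)/8 = -5/8 + 5*g/8)
w(P) = -36 - P (w(P) = 6*(-5 - 1) - P = 6*(-6) - P = -36 - P)
1/(w(d(3)) + 725) = 1/((-36 - (-5/8 + (5/8)*3)) + 725) = 1/((-36 - (-5/8 + 15/8)) + 725) = 1/((-36 - 1*5/4) + 725) = 1/((-36 - 5/4) + 725) = 1/(-149/4 + 725) = 1/(2751/4) = 4/2751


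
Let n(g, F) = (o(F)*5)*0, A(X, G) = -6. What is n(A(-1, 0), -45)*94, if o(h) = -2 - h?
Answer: 0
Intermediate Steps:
n(g, F) = 0 (n(g, F) = ((-2 - F)*5)*0 = (-10 - 5*F)*0 = 0)
n(A(-1, 0), -45)*94 = 0*94 = 0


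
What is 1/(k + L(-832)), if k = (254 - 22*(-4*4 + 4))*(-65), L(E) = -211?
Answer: -1/33881 ≈ -2.9515e-5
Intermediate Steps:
k = -33670 (k = (254 - 22*(-16 + 4))*(-65) = (254 - 22*(-12))*(-65) = (254 + 264)*(-65) = 518*(-65) = -33670)
1/(k + L(-832)) = 1/(-33670 - 211) = 1/(-33881) = -1/33881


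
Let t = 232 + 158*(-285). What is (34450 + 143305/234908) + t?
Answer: -2430684679/234908 ≈ -10347.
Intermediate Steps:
t = -44798 (t = 232 - 45030 = -44798)
(34450 + 143305/234908) + t = (34450 + 143305/234908) - 44798 = 8092723905/234908 - 44798 = -2430684679/234908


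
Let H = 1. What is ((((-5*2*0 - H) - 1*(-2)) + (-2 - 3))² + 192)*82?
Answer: 17056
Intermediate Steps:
((((-5*2*0 - H) - 1*(-2)) + (-2 - 3))² + 192)*82 = ((((-5*2*0 - 1*1) - 1*(-2)) + (-2 - 3))² + 192)*82 = ((((-10*0 - 1) + 2) - 5)² + 192)*82 = ((((0 - 1) + 2) - 5)² + 192)*82 = (((-1 + 2) - 5)² + 192)*82 = ((1 - 5)² + 192)*82 = ((-4)² + 192)*82 = (16 + 192)*82 = 208*82 = 17056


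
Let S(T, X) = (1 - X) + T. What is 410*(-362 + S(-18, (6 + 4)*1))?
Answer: -159490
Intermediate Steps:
S(T, X) = 1 + T - X
410*(-362 + S(-18, (6 + 4)*1)) = 410*(-362 + (1 - 18 - (6 + 4))) = 410*(-362 + (1 - 18 - 10)) = 410*(-362 - 27) = 410*(-389) = -159490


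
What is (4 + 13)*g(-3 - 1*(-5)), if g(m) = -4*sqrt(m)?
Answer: -68*sqrt(2) ≈ -96.167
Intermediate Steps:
(4 + 13)*g(-3 - 1*(-5)) = (4 + 13)*(-4*sqrt(-3 - 1*(-5))) = 17*(-4*sqrt(-3 + 5)) = 17*(-4*sqrt(2)) = -68*sqrt(2)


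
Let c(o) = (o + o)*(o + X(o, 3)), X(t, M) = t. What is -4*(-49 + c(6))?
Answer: -380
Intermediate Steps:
c(o) = 4*o**2 (c(o) = (o + o)*(o + o) = (2*o)*(2*o) = 4*o**2)
-4*(-49 + c(6)) = -4*(-49 + 4*6**2) = -4*(-49 + 4*36) = -4*(-49 + 144) = -4*95 = -380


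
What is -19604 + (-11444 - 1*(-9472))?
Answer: -21576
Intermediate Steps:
-19604 + (-11444 - 1*(-9472)) = -19604 + (-11444 + 9472) = -19604 - 1972 = -21576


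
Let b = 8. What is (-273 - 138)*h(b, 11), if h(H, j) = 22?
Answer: -9042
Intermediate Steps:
(-273 - 138)*h(b, 11) = (-273 - 138)*22 = -411*22 = -9042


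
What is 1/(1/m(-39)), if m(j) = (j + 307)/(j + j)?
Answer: -134/39 ≈ -3.4359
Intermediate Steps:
m(j) = (307 + j)/(2*j) (m(j) = (307 + j)/((2*j)) = (307 + j)*(1/(2*j)) = (307 + j)/(2*j))
1/(1/m(-39)) = 1/(1/((½)*(307 - 39)/(-39))) = 1/(1/((½)*(-1/39)*268)) = 1/(1/(-134/39)) = 1/(-39/134) = -134/39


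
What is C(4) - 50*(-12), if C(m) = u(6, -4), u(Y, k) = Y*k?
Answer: 576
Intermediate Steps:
C(m) = -24 (C(m) = 6*(-4) = -24)
C(4) - 50*(-12) = -24 - 50*(-12) = -24 + 600 = 576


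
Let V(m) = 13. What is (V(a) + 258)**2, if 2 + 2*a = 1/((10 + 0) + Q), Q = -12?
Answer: 73441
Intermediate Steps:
a = -5/4 (a = -1 + 1/(2*((10 + 0) - 12)) = -1 + 1/(2*(10 - 12)) = -1 + (1/2)/(-2) = -1 + (1/2)*(-1/2) = -1 - 1/4 = -5/4 ≈ -1.2500)
(V(a) + 258)**2 = (13 + 258)**2 = 271**2 = 73441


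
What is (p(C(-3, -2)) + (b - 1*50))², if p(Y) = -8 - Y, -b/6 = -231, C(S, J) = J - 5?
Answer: 1782225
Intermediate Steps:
C(S, J) = -5 + J
b = 1386 (b = -6*(-231) = 1386)
(p(C(-3, -2)) + (b - 1*50))² = ((-8 - (-5 - 2)) + (1386 - 1*50))² = ((-8 - 1*(-7)) + (1386 - 50))² = ((-8 + 7) + 1336)² = (-1 + 1336)² = 1335² = 1782225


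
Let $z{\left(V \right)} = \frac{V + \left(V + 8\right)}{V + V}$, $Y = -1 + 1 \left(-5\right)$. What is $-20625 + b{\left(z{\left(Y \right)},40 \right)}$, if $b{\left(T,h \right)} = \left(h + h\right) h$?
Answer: $-17425$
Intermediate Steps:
$Y = -6$ ($Y = -1 - 5 = -6$)
$z{\left(V \right)} = \frac{8 + 2 V}{2 V}$ ($z{\left(V \right)} = \frac{V + \left(8 + V\right)}{2 V} = \left(8 + 2 V\right) \frac{1}{2 V} = \frac{8 + 2 V}{2 V}$)
$b{\left(T,h \right)} = 2 h^{2}$ ($b{\left(T,h \right)} = 2 h h = 2 h^{2}$)
$-20625 + b{\left(z{\left(Y \right)},40 \right)} = -20625 + 2 \cdot 40^{2} = -20625 + 2 \cdot 1600 = -20625 + 3200 = -17425$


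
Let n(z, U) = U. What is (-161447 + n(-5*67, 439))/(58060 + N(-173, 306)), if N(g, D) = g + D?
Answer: -161008/58193 ≈ -2.7668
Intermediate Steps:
N(g, D) = D + g
(-161447 + n(-5*67, 439))/(58060 + N(-173, 306)) = (-161447 + 439)/(58060 + (306 - 173)) = -161008/(58060 + 133) = -161008/58193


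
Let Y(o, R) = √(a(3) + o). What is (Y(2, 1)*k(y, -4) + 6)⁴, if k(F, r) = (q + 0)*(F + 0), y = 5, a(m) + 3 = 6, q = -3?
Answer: 1509921 - 417960*√5 ≈ 5.7533e+5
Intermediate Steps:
a(m) = 3 (a(m) = -3 + 6 = 3)
Y(o, R) = √(3 + o)
k(F, r) = -3*F (k(F, r) = (-3 + 0)*(F + 0) = -3*F)
(Y(2, 1)*k(y, -4) + 6)⁴ = (√(3 + 2)*(-3*5) + 6)⁴ = (√5*(-15) + 6)⁴ = (-15*√5 + 6)⁴ = (6 - 15*√5)⁴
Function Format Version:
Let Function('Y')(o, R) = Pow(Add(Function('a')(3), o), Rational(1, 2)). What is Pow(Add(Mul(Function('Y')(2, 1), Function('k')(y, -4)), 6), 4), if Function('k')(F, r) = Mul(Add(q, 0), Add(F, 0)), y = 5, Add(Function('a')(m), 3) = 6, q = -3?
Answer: Add(1509921, Mul(-417960, Pow(5, Rational(1, 2)))) ≈ 5.7533e+5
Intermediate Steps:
Function('a')(m) = 3 (Function('a')(m) = Add(-3, 6) = 3)
Function('Y')(o, R) = Pow(Add(3, o), Rational(1, 2))
Function('k')(F, r) = Mul(-3, F) (Function('k')(F, r) = Mul(Add(-3, 0), Add(F, 0)) = Mul(-3, F))
Pow(Add(Mul(Function('Y')(2, 1), Function('k')(y, -4)), 6), 4) = Pow(Add(Mul(Pow(Add(3, 2), Rational(1, 2)), Mul(-3, 5)), 6), 4) = Pow(Add(Mul(Pow(5, Rational(1, 2)), -15), 6), 4) = Pow(Add(Mul(-15, Pow(5, Rational(1, 2))), 6), 4) = Pow(Add(6, Mul(-15, Pow(5, Rational(1, 2)))), 4)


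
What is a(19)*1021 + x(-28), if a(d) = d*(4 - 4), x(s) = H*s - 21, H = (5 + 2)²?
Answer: -1393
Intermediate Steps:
H = 49 (H = 7² = 49)
x(s) = -21 + 49*s (x(s) = 49*s - 21 = -21 + 49*s)
a(d) = 0 (a(d) = d*0 = 0)
a(19)*1021 + x(-28) = 0*1021 + (-21 + 49*(-28)) = 0 + (-21 - 1372) = 0 - 1393 = -1393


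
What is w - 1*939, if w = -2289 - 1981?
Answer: -5209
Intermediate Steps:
w = -4270
w - 1*939 = -4270 - 1*939 = -4270 - 939 = -5209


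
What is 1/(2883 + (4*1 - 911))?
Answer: 1/1976 ≈ 0.00050607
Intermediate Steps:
1/(2883 + (4*1 - 911)) = 1/(2883 + (4 - 911)) = 1/(2883 - 907) = 1/1976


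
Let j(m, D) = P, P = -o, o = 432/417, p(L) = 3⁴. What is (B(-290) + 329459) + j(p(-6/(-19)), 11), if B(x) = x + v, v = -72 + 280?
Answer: 45783259/139 ≈ 3.2938e+5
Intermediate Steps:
p(L) = 81
o = 144/139 (o = 432*(1/417) = 144/139 ≈ 1.0360)
v = 208
B(x) = 208 + x (B(x) = x + 208 = 208 + x)
P = -144/139 (P = -1*144/139 = -144/139 ≈ -1.0360)
j(m, D) = -144/139
(B(-290) + 329459) + j(p(-6/(-19)), 11) = ((208 - 290) + 329459) - 144/139 = (-82 + 329459) - 144/139 = 329377 - 144/139 = 45783259/139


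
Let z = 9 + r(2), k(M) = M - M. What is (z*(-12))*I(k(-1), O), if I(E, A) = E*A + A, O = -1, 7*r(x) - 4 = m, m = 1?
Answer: 816/7 ≈ 116.57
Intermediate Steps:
k(M) = 0
r(x) = 5/7 (r(x) = 4/7 + (⅐)*1 = 4/7 + ⅐ = 5/7)
I(E, A) = A + A*E (I(E, A) = A*E + A = A + A*E)
z = 68/7 (z = 9 + 5/7 = 68/7 ≈ 9.7143)
(z*(-12))*I(k(-1), O) = ((68/7)*(-12))*(-(1 + 0)) = -(-816)/7 = -816/7*(-1) = 816/7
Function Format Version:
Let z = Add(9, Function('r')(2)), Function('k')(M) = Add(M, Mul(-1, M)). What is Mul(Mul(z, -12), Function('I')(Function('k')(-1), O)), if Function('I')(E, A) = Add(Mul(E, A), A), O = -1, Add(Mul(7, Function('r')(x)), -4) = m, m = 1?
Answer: Rational(816, 7) ≈ 116.57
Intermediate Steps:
Function('k')(M) = 0
Function('r')(x) = Rational(5, 7) (Function('r')(x) = Add(Rational(4, 7), Mul(Rational(1, 7), 1)) = Add(Rational(4, 7), Rational(1, 7)) = Rational(5, 7))
Function('I')(E, A) = Add(A, Mul(A, E)) (Function('I')(E, A) = Add(Mul(A, E), A) = Add(A, Mul(A, E)))
z = Rational(68, 7) (z = Add(9, Rational(5, 7)) = Rational(68, 7) ≈ 9.7143)
Mul(Mul(z, -12), Function('I')(Function('k')(-1), O)) = Mul(Mul(Rational(68, 7), -12), Mul(-1, Add(1, 0))) = Mul(Rational(-816, 7), Mul(-1, 1)) = Mul(Rational(-816, 7), -1) = Rational(816, 7)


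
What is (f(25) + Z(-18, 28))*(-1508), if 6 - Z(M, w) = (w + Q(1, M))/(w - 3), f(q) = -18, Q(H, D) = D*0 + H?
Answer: 496132/25 ≈ 19845.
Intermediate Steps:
Q(H, D) = H (Q(H, D) = 0 + H = H)
Z(M, w) = 6 - (1 + w)/(-3 + w) (Z(M, w) = 6 - (w + 1)/(w - 3) = 6 - (1 + w)/(-3 + w))
(f(25) + Z(-18, 28))*(-1508) = (-18 + (-19 + 5*28)/(-3 + 28))*(-1508) = (-18 + (-19 + 140)/25)*(-1508) = (-18 + (1/25)*121)*(-1508) = (-18 + 121/25)*(-1508) = -329/25*(-1508) = 496132/25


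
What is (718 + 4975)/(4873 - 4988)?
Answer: -5693/115 ≈ -49.504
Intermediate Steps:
(718 + 4975)/(4873 - 4988) = 5693/(-115) = 5693*(-1/115) = -5693/115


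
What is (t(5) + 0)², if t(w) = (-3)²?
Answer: 81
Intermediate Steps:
t(w) = 9
(t(5) + 0)² = (9 + 0)² = 9² = 81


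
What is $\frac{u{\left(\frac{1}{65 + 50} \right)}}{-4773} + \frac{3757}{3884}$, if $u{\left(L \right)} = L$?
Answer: $\frac{2062194631}{2131908180} \approx 0.9673$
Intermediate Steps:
$\frac{u{\left(\frac{1}{65 + 50} \right)}}{-4773} + \frac{3757}{3884} = \frac{1}{\left(65 + 50\right) \left(-4773\right)} + \frac{3757}{3884} = \frac{1}{115} \left(- \frac{1}{4773}\right) + 3757 \cdot \frac{1}{3884} = \frac{1}{115} \left(- \frac{1}{4773}\right) + \frac{3757}{3884} = - \frac{1}{548895} + \frac{3757}{3884} = \frac{2062194631}{2131908180}$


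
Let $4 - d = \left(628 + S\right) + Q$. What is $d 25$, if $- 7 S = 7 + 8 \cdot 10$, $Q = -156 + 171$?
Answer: $- \frac{109650}{7} \approx -15664.0$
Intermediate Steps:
$Q = 15$
$S = - \frac{87}{7}$ ($S = - \frac{7 + 8 \cdot 10}{7} = - \frac{7 + 80}{7} = \left(- \frac{1}{7}\right) 87 = - \frac{87}{7} \approx -12.429$)
$d = - \frac{4386}{7}$ ($d = 4 - \left(\left(628 - \frac{87}{7}\right) + 15\right) = 4 - \left(\frac{4309}{7} + 15\right) = 4 - \frac{4414}{7} = - \frac{4386}{7} \approx -626.57$)
$d 25 = \left(- \frac{4386}{7}\right) 25 = - \frac{109650}{7}$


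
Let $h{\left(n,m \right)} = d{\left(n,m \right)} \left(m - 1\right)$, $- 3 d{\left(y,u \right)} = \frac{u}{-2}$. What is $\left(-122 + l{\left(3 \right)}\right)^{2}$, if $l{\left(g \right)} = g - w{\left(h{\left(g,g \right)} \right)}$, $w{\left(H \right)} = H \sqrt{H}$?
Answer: $14400$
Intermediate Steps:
$d{\left(y,u \right)} = \frac{u}{6}$ ($d{\left(y,u \right)} = - \frac{u \frac{1}{-2}}{3} = - \frac{u \left(- \frac{1}{2}\right)}{3} = - \frac{\left(- \frac{1}{2}\right) u}{3} = \frac{u}{6}$)
$h{\left(n,m \right)} = \frac{m \left(-1 + m\right)}{6}$ ($h{\left(n,m \right)} = \frac{m}{6} \left(m - 1\right) = \frac{m}{6} \left(-1 + m\right) = \frac{m \left(-1 + m\right)}{6}$)
$w{\left(H \right)} = H^{\frac{3}{2}}$
$l{\left(g \right)} = g - \frac{\sqrt{6} \left(g \left(-1 + g\right)\right)^{\frac{3}{2}}}{36}$ ($l{\left(g \right)} = g - \left(\frac{g \left(-1 + g\right)}{6}\right)^{\frac{3}{2}} = g - \frac{\sqrt{6} \left(g \left(-1 + g\right)\right)^{\frac{3}{2}}}{36}$)
$\left(-122 + l{\left(3 \right)}\right)^{2} = \left(-122 + \left(3 - \frac{\sqrt{6} \left(3 \left(-1 + 3\right)\right)^{\frac{3}{2}}}{36}\right)\right)^{2} = \left(-122 + \left(3 - \frac{\sqrt{6} \left(3 \cdot 2\right)^{\frac{3}{2}}}{36}\right)\right)^{2} = \left(-122 + \left(3 - \frac{\sqrt{6} \cdot 6^{\frac{3}{2}}}{36}\right)\right)^{2} = \left(-122 + \left(3 - \frac{\sqrt{6} \cdot 6 \sqrt{6}}{36}\right)\right)^{2} = \left(-122 + \left(3 - 1\right)\right)^{2} = \left(-122 + 2\right)^{2} = \left(-120\right)^{2} = 14400$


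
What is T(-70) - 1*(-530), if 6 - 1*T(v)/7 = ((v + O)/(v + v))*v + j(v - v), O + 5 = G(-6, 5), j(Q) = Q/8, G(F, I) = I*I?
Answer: 747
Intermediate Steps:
G(F, I) = I²
j(Q) = Q/8 (j(Q) = Q*(⅛) = Q/8)
O = 20 (O = -5 + 5² = -5 + 25 = 20)
T(v) = -28 - 7*v/2 (T(v) = 42 - 7*(((v + 20)/(v + v))*v + (v - v)/8) = 42 - 7*(((20 + v)/((2*v)))*v + (⅛)*0) = 42 - 7*(((20 + v)*(1/(2*v)))*v + 0) = 42 - 7*(((20 + v)/(2*v))*v + 0) = 42 - 7*((10 + v/2) + 0) = 42 - 7*(10 + v/2) = 42 + (-70 - 7*v/2) = -28 - 7*v/2)
T(-70) - 1*(-530) = (-28 - 7/2*(-70)) - 1*(-530) = (-28 + 245) + 530 = 217 + 530 = 747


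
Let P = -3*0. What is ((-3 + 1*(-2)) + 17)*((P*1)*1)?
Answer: 0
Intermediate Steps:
P = 0
((-3 + 1*(-2)) + 17)*((P*1)*1) = ((-3 + 1*(-2)) + 17)*((0*1)*1) = ((-3 - 2) + 17)*(0*1) = (-5 + 17)*0 = 12*0 = 0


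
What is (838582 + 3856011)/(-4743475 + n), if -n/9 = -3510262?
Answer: 4694593/26848883 ≈ 0.17485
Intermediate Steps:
n = 31592358 (n = -9*(-3510262) = 31592358)
(838582 + 3856011)/(-4743475 + n) = (838582 + 3856011)/(-4743475 + 31592358) = 4694593/26848883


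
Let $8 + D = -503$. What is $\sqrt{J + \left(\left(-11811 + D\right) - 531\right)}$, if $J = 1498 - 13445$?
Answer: $20 i \sqrt{62} \approx 157.48 i$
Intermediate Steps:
$D = -511$ ($D = -8 - 503 = -511$)
$J = -11947$
$\sqrt{J + \left(\left(-11811 + D\right) - 531\right)} = \sqrt{-11947 - 12853} = \sqrt{-24800} = 20 i \sqrt{62}$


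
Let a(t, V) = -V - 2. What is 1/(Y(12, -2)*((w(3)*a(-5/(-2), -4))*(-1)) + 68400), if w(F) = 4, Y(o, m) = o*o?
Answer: 1/67248 ≈ 1.4870e-5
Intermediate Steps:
Y(o, m) = o²
a(t, V) = -2 - V
1/(Y(12, -2)*((w(3)*a(-5/(-2), -4))*(-1)) + 68400) = 1/(12²*((4*(-2 - 1*(-4)))*(-1)) + 68400) = 1/(144*((4*(-2 + 4))*(-1)) + 68400) = 1/(144*((4*2)*(-1)) + 68400) = 1/(144*(8*(-1)) + 68400) = 1/(144*(-8) + 68400) = 1/(-1152 + 68400) = 1/67248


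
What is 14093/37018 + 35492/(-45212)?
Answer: -169167535/418414454 ≈ -0.40431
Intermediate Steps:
14093/37018 + 35492/(-45212) = 14093*(1/37018) + 35492*(-1/45212) = 14093/37018 - 8873/11303 = -169167535/418414454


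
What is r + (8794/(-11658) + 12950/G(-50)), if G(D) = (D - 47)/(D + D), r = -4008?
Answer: 5281953187/565413 ≈ 9341.8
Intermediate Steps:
G(D) = (-47 + D)/(2*D) (G(D) = (-47 + D)/((2*D)) = (-47 + D)*(1/(2*D)) = (-47 + D)/(2*D))
r + (8794/(-11658) + 12950/G(-50)) = -4008 + (8794/(-11658) + 12950/(((½)*(-47 - 50)/(-50)))) = -4008 + (8794*(-1/11658) + 12950/(((½)*(-1/50)*(-97)))) = -4008 + (-4397/5829 + 12950/(97/100)) = -4008 + (-4397/5829 + 12950*(100/97)) = -4008 + (-4397/5829 + 1295000/97) = -4008 + 7548128491/565413 = 5281953187/565413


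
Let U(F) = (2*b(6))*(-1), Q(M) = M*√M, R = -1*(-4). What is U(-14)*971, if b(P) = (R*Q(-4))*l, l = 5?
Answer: 310720*I ≈ 3.1072e+5*I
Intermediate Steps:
R = 4
Q(M) = M^(3/2)
b(P) = -160*I (b(P) = (4*(-4)^(3/2))*5 = (4*(-8*I))*5 = -32*I*5 = -160*I)
U(F) = 320*I (U(F) = (2*(-160*I))*(-1) = -320*I*(-1) = 320*I)
U(-14)*971 = (320*I)*971 = 310720*I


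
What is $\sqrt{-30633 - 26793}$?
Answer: $i \sqrt{57426} \approx 239.64 i$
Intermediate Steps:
$\sqrt{-30633 - 26793} = \sqrt{-57426} = i \sqrt{57426}$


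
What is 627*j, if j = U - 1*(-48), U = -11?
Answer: 23199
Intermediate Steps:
j = 37 (j = -11 - 1*(-48) = -11 + 48 = 37)
627*j = 627*37 = 23199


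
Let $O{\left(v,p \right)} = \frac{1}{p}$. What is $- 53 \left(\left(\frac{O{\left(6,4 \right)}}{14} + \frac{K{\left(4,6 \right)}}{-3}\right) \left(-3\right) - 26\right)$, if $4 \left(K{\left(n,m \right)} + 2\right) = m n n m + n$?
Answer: $- \frac{347097}{56} \approx -6198.2$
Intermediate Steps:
$K{\left(n,m \right)} = -2 + \frac{n}{4} + \frac{m^{2} n^{2}}{4}$ ($K{\left(n,m \right)} = -2 + \frac{m n n m + n}{4} = -2 + \frac{m n^{2} m + n}{4} = -2 + \frac{m^{2} n^{2} + n}{4} = -2 + \frac{n + m^{2} n^{2}}{4} = -2 + \left(\frac{n}{4} + \frac{m^{2} n^{2}}{4}\right) = -2 + \frac{n}{4} + \frac{m^{2} n^{2}}{4}$)
$- 53 \left(\left(\frac{O{\left(6,4 \right)}}{14} + \frac{K{\left(4,6 \right)}}{-3}\right) \left(-3\right) - 26\right) = - 53 \left(\left(\frac{1}{4 \cdot 14} + \frac{-2 + \frac{1}{4} \cdot 4 + \frac{6^{2} \cdot 4^{2}}{4}}{-3}\right) \left(-3\right) - 26\right) = - 53 \left(\left(\frac{1}{4} \cdot \frac{1}{14} + \left(-2 + 1 + \frac{1}{4} \cdot 36 \cdot 16\right) \left(- \frac{1}{3}\right)\right) \left(-3\right) - 26\right) = - 53 \left(\left(\frac{1}{56} + \left(-2 + 1 + 144\right) \left(- \frac{1}{3}\right)\right) \left(-3\right) - 26\right) = - 53 \left(\left(\frac{1}{56} + 143 \left(- \frac{1}{3}\right)\right) \left(-3\right) - 26\right) = - 53 \left(\left(\frac{1}{56} - \frac{143}{3}\right) \left(-3\right) - 26\right) = - 53 \left(\left(- \frac{8005}{168}\right) \left(-3\right) - 26\right) = - 53 \left(\frac{8005}{56} - 26\right) = \left(-53\right) \frac{6549}{56} = - \frac{347097}{56}$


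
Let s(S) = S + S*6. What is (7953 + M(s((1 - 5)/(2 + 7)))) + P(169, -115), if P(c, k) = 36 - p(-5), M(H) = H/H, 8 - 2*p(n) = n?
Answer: 15967/2 ≈ 7983.5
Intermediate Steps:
p(n) = 4 - n/2
s(S) = 7*S (s(S) = S + 6*S = 7*S)
M(H) = 1
P(c, k) = 59/2 (P(c, k) = 36 - (4 - ½*(-5)) = 36 - (4 + 5/2) = 36 - 1*13/2 = 36 - 13/2 = 59/2)
(7953 + M(s((1 - 5)/(2 + 7)))) + P(169, -115) = (7953 + 1) + 59/2 = 7954 + 59/2 = 15967/2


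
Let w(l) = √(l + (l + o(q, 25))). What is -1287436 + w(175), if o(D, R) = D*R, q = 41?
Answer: -1287436 + 5*√55 ≈ -1.2874e+6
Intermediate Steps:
w(l) = √(1025 + 2*l) (w(l) = √(l + (l + 41*25)) = √(l + (l + 1025)) = √(l + (1025 + l)) = √(1025 + 2*l))
-1287436 + w(175) = -1287436 + √(1025 + 2*175) = -1287436 + √(1025 + 350) = -1287436 + √1375 = -1287436 + 5*√55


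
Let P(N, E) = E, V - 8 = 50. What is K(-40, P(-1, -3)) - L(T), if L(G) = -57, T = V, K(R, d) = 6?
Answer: 63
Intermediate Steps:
V = 58 (V = 8 + 50 = 58)
T = 58
K(-40, P(-1, -3)) - L(T) = 6 - 1*(-57) = 6 + 57 = 63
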